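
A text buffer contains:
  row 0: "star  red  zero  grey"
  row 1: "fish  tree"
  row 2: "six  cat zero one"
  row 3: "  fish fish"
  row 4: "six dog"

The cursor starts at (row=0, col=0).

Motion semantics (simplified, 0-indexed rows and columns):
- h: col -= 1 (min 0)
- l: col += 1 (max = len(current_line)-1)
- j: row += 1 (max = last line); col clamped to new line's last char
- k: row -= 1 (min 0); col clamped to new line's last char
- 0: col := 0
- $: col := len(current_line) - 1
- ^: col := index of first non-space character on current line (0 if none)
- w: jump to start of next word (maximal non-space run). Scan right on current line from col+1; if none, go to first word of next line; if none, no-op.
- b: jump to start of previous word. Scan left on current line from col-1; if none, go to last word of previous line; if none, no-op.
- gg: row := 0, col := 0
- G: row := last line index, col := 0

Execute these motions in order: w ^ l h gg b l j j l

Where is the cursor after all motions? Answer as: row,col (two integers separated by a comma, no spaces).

Answer: 2,2

Derivation:
After 1 (w): row=0 col=6 char='r'
After 2 (^): row=0 col=0 char='s'
After 3 (l): row=0 col=1 char='t'
After 4 (h): row=0 col=0 char='s'
After 5 (gg): row=0 col=0 char='s'
After 6 (b): row=0 col=0 char='s'
After 7 (l): row=0 col=1 char='t'
After 8 (j): row=1 col=1 char='i'
After 9 (j): row=2 col=1 char='i'
After 10 (l): row=2 col=2 char='x'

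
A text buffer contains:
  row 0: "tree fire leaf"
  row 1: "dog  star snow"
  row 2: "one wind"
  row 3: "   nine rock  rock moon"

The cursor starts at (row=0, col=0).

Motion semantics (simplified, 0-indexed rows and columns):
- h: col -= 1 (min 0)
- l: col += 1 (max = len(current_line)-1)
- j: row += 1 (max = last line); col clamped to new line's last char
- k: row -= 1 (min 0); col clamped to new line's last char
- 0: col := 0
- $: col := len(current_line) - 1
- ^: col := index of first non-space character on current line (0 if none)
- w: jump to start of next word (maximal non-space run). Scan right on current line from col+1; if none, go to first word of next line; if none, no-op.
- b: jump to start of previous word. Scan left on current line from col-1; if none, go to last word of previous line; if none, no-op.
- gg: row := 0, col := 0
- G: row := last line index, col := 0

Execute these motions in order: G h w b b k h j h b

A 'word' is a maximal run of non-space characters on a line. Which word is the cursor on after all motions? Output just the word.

After 1 (G): row=3 col=0 char='_'
After 2 (h): row=3 col=0 char='_'
After 3 (w): row=3 col=3 char='n'
After 4 (b): row=2 col=4 char='w'
After 5 (b): row=2 col=0 char='o'
After 6 (k): row=1 col=0 char='d'
After 7 (h): row=1 col=0 char='d'
After 8 (j): row=2 col=0 char='o'
After 9 (h): row=2 col=0 char='o'
After 10 (b): row=1 col=10 char='s'

Answer: snow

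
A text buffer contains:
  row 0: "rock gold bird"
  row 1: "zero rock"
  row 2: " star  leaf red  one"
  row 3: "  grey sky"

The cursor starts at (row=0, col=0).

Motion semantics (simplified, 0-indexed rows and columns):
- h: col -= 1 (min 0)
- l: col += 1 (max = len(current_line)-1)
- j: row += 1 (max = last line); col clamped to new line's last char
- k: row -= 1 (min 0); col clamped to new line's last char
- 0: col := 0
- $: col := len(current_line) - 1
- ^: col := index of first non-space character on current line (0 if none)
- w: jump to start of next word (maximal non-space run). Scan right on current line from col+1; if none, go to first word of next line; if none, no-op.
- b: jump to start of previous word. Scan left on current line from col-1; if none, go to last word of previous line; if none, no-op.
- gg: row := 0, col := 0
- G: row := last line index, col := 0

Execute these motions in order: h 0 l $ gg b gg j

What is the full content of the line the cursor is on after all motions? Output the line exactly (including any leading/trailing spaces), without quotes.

Answer: zero rock

Derivation:
After 1 (h): row=0 col=0 char='r'
After 2 (0): row=0 col=0 char='r'
After 3 (l): row=0 col=1 char='o'
After 4 ($): row=0 col=13 char='d'
After 5 (gg): row=0 col=0 char='r'
After 6 (b): row=0 col=0 char='r'
After 7 (gg): row=0 col=0 char='r'
After 8 (j): row=1 col=0 char='z'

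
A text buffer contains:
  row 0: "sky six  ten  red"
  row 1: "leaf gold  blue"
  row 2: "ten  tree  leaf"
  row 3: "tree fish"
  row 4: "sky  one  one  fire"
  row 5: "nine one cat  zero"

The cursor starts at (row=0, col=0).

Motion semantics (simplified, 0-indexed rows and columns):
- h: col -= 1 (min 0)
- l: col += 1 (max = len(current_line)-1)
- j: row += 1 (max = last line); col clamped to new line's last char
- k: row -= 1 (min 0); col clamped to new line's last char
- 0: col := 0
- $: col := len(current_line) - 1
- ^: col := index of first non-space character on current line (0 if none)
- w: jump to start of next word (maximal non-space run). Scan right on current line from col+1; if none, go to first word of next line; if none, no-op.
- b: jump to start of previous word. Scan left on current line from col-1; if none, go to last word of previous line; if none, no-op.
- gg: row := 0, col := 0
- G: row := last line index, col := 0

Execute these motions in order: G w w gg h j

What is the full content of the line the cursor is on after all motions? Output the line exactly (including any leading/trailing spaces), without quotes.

After 1 (G): row=5 col=0 char='n'
After 2 (w): row=5 col=5 char='o'
After 3 (w): row=5 col=9 char='c'
After 4 (gg): row=0 col=0 char='s'
After 5 (h): row=0 col=0 char='s'
After 6 (j): row=1 col=0 char='l'

Answer: leaf gold  blue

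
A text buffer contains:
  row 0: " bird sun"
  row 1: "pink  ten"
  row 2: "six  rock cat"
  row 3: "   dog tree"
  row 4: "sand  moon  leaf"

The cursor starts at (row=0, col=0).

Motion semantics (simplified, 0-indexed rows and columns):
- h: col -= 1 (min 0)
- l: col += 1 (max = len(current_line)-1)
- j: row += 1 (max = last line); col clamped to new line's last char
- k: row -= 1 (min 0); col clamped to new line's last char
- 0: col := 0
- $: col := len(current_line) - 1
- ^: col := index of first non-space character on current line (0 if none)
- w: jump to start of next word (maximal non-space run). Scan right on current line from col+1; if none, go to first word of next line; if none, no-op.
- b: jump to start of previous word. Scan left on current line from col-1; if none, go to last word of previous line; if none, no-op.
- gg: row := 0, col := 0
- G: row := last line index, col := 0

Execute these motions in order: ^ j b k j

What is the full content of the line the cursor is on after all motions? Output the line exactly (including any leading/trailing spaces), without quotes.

After 1 (^): row=0 col=1 char='b'
After 2 (j): row=1 col=1 char='i'
After 3 (b): row=1 col=0 char='p'
After 4 (k): row=0 col=0 char='_'
After 5 (j): row=1 col=0 char='p'

Answer: pink  ten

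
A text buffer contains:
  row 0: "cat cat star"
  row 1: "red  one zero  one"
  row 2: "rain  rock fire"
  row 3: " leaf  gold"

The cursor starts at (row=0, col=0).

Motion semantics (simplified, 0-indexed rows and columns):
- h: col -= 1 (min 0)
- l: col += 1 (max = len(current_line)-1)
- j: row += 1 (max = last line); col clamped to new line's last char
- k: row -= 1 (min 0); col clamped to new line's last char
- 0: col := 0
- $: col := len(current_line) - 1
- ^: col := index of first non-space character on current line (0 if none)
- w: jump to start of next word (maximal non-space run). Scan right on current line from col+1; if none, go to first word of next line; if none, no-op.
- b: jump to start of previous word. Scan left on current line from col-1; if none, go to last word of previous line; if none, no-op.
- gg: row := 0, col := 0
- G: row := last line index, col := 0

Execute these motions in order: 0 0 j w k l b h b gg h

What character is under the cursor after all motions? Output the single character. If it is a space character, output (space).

Answer: c

Derivation:
After 1 (0): row=0 col=0 char='c'
After 2 (0): row=0 col=0 char='c'
After 3 (j): row=1 col=0 char='r'
After 4 (w): row=1 col=5 char='o'
After 5 (k): row=0 col=5 char='a'
After 6 (l): row=0 col=6 char='t'
After 7 (b): row=0 col=4 char='c'
After 8 (h): row=0 col=3 char='_'
After 9 (b): row=0 col=0 char='c'
After 10 (gg): row=0 col=0 char='c'
After 11 (h): row=0 col=0 char='c'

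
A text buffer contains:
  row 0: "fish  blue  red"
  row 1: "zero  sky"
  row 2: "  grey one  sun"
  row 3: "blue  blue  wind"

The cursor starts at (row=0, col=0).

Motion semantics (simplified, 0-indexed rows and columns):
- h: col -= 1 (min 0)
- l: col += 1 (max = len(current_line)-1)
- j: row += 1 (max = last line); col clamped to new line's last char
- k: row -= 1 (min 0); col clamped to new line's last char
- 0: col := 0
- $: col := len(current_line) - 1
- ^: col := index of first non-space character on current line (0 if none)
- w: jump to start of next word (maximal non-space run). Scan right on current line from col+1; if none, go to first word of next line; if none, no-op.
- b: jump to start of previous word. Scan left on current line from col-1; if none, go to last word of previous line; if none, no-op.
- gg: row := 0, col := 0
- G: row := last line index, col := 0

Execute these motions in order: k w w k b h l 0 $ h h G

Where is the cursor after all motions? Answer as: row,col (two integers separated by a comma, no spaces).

Answer: 3,0

Derivation:
After 1 (k): row=0 col=0 char='f'
After 2 (w): row=0 col=6 char='b'
After 3 (w): row=0 col=12 char='r'
After 4 (k): row=0 col=12 char='r'
After 5 (b): row=0 col=6 char='b'
After 6 (h): row=0 col=5 char='_'
After 7 (l): row=0 col=6 char='b'
After 8 (0): row=0 col=0 char='f'
After 9 ($): row=0 col=14 char='d'
After 10 (h): row=0 col=13 char='e'
After 11 (h): row=0 col=12 char='r'
After 12 (G): row=3 col=0 char='b'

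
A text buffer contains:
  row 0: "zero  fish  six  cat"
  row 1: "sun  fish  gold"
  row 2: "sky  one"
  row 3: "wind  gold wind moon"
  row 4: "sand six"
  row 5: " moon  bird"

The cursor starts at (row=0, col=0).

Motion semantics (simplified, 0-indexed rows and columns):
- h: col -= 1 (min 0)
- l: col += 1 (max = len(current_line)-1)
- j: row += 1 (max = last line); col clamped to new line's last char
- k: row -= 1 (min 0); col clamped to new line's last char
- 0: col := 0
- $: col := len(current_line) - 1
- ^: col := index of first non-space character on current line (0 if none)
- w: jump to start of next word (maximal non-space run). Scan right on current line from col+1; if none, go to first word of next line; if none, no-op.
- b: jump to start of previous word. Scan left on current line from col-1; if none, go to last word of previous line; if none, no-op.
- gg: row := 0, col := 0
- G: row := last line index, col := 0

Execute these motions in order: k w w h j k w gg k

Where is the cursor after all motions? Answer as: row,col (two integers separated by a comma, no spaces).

Answer: 0,0

Derivation:
After 1 (k): row=0 col=0 char='z'
After 2 (w): row=0 col=6 char='f'
After 3 (w): row=0 col=12 char='s'
After 4 (h): row=0 col=11 char='_'
After 5 (j): row=1 col=11 char='g'
After 6 (k): row=0 col=11 char='_'
After 7 (w): row=0 col=12 char='s'
After 8 (gg): row=0 col=0 char='z'
After 9 (k): row=0 col=0 char='z'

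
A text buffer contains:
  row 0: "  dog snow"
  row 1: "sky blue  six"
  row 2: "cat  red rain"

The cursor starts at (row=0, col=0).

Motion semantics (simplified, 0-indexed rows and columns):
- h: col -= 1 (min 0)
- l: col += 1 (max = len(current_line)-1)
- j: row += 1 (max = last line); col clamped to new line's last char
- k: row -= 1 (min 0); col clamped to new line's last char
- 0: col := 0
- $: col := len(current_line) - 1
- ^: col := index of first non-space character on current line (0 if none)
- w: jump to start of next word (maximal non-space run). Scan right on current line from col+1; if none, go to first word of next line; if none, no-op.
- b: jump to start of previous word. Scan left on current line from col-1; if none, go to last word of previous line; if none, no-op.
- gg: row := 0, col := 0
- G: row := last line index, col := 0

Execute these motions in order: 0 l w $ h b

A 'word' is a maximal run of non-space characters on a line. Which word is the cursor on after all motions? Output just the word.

Answer: snow

Derivation:
After 1 (0): row=0 col=0 char='_'
After 2 (l): row=0 col=1 char='_'
After 3 (w): row=0 col=2 char='d'
After 4 ($): row=0 col=9 char='w'
After 5 (h): row=0 col=8 char='o'
After 6 (b): row=0 col=6 char='s'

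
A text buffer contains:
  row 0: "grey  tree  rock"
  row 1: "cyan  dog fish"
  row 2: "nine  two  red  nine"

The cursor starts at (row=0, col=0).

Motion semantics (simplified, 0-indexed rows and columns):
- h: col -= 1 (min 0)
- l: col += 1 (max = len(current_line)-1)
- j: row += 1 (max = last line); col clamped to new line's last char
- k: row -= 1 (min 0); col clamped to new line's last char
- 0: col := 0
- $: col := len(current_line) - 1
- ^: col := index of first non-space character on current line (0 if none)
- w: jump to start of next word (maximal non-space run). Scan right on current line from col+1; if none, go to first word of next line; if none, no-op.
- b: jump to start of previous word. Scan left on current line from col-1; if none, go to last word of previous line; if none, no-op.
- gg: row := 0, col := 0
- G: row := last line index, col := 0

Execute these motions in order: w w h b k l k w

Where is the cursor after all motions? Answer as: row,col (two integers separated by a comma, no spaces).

After 1 (w): row=0 col=6 char='t'
After 2 (w): row=0 col=12 char='r'
After 3 (h): row=0 col=11 char='_'
After 4 (b): row=0 col=6 char='t'
After 5 (k): row=0 col=6 char='t'
After 6 (l): row=0 col=7 char='r'
After 7 (k): row=0 col=7 char='r'
After 8 (w): row=0 col=12 char='r'

Answer: 0,12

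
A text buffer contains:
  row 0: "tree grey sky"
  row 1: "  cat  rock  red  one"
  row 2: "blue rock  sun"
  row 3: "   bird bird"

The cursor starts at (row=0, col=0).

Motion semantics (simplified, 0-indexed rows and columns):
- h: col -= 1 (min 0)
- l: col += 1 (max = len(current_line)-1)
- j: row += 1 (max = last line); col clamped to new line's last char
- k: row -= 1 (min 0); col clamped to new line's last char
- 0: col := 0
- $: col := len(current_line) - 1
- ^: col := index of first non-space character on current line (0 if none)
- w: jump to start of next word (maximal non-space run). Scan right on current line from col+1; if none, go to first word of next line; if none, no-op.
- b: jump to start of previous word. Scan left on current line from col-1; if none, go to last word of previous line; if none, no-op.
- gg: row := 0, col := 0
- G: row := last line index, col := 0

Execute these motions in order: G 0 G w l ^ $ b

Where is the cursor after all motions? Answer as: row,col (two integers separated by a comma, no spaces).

After 1 (G): row=3 col=0 char='_'
After 2 (0): row=3 col=0 char='_'
After 3 (G): row=3 col=0 char='_'
After 4 (w): row=3 col=3 char='b'
After 5 (l): row=3 col=4 char='i'
After 6 (^): row=3 col=3 char='b'
After 7 ($): row=3 col=11 char='d'
After 8 (b): row=3 col=8 char='b'

Answer: 3,8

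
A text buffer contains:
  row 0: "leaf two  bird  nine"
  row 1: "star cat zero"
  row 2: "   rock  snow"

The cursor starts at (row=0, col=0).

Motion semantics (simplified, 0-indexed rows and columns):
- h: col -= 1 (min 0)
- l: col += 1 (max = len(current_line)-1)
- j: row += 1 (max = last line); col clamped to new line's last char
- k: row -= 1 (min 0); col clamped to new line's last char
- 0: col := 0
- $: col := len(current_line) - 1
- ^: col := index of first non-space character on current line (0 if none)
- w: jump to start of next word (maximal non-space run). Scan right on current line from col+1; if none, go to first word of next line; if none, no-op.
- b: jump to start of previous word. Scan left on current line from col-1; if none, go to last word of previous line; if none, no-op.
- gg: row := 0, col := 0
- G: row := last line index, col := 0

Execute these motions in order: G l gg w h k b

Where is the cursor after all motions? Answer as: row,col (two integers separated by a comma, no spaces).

Answer: 0,0

Derivation:
After 1 (G): row=2 col=0 char='_'
After 2 (l): row=2 col=1 char='_'
After 3 (gg): row=0 col=0 char='l'
After 4 (w): row=0 col=5 char='t'
After 5 (h): row=0 col=4 char='_'
After 6 (k): row=0 col=4 char='_'
After 7 (b): row=0 col=0 char='l'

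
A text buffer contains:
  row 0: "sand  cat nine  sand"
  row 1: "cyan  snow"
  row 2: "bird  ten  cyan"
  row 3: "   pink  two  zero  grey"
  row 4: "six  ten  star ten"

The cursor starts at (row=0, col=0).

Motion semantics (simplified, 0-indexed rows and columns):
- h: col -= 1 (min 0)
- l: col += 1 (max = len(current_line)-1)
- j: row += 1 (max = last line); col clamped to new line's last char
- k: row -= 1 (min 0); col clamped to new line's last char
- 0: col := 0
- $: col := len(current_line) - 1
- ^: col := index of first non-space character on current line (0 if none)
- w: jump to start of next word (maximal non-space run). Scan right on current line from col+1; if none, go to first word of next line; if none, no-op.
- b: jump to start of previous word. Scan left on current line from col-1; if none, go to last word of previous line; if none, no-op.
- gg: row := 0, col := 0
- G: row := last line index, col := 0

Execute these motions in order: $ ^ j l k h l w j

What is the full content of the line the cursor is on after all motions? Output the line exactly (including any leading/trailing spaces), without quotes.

After 1 ($): row=0 col=19 char='d'
After 2 (^): row=0 col=0 char='s'
After 3 (j): row=1 col=0 char='c'
After 4 (l): row=1 col=1 char='y'
After 5 (k): row=0 col=1 char='a'
After 6 (h): row=0 col=0 char='s'
After 7 (l): row=0 col=1 char='a'
After 8 (w): row=0 col=6 char='c'
After 9 (j): row=1 col=6 char='s'

Answer: cyan  snow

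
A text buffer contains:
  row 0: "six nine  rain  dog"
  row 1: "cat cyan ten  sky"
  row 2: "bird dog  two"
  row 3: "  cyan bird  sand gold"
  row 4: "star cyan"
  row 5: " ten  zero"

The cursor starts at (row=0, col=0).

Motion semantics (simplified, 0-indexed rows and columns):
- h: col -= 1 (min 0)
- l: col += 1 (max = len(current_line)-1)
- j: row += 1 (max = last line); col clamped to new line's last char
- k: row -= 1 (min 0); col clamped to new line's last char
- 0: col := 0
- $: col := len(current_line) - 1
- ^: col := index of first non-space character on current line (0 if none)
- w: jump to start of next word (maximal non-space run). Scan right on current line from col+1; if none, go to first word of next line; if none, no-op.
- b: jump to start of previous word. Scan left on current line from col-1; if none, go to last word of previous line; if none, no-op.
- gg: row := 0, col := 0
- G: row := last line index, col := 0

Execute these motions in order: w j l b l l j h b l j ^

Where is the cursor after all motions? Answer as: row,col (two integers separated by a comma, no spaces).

Answer: 3,2

Derivation:
After 1 (w): row=0 col=4 char='n'
After 2 (j): row=1 col=4 char='c'
After 3 (l): row=1 col=5 char='y'
After 4 (b): row=1 col=4 char='c'
After 5 (l): row=1 col=5 char='y'
After 6 (l): row=1 col=6 char='a'
After 7 (j): row=2 col=6 char='o'
After 8 (h): row=2 col=5 char='d'
After 9 (b): row=2 col=0 char='b'
After 10 (l): row=2 col=1 char='i'
After 11 (j): row=3 col=1 char='_'
After 12 (^): row=3 col=2 char='c'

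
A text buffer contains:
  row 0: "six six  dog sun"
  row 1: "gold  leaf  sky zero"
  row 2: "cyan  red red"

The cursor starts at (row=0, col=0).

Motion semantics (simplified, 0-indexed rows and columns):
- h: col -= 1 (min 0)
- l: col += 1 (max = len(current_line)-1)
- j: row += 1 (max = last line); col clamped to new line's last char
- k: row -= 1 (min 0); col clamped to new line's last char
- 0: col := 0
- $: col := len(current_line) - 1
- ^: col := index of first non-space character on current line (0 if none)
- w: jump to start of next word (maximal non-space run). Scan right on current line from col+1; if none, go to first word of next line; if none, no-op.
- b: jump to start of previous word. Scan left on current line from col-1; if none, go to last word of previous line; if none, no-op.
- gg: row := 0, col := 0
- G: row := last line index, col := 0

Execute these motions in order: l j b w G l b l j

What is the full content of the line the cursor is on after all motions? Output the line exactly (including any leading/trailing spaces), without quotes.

After 1 (l): row=0 col=1 char='i'
After 2 (j): row=1 col=1 char='o'
After 3 (b): row=1 col=0 char='g'
After 4 (w): row=1 col=6 char='l'
After 5 (G): row=2 col=0 char='c'
After 6 (l): row=2 col=1 char='y'
After 7 (b): row=2 col=0 char='c'
After 8 (l): row=2 col=1 char='y'
After 9 (j): row=2 col=1 char='y'

Answer: cyan  red red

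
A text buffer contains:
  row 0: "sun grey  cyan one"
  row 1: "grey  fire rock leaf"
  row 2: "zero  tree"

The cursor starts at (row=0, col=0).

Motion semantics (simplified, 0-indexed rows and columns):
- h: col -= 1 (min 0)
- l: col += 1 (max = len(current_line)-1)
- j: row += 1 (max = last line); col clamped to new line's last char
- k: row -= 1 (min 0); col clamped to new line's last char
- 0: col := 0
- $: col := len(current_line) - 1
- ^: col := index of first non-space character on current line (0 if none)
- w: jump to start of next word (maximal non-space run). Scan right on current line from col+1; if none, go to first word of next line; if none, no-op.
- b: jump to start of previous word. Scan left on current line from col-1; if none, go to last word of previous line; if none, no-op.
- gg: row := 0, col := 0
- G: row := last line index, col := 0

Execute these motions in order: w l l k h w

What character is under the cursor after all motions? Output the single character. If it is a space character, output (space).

After 1 (w): row=0 col=4 char='g'
After 2 (l): row=0 col=5 char='r'
After 3 (l): row=0 col=6 char='e'
After 4 (k): row=0 col=6 char='e'
After 5 (h): row=0 col=5 char='r'
After 6 (w): row=0 col=10 char='c'

Answer: c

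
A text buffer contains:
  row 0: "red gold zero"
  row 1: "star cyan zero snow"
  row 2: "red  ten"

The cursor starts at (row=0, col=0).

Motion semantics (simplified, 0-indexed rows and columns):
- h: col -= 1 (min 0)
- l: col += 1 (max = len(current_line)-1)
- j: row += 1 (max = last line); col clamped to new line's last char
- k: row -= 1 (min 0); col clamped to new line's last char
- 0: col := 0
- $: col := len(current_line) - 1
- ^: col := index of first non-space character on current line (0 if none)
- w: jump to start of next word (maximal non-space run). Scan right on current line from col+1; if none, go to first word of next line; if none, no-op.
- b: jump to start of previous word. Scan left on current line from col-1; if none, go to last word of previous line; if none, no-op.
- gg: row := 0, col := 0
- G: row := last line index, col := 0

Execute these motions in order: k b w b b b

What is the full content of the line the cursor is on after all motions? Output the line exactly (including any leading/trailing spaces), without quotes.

Answer: red gold zero

Derivation:
After 1 (k): row=0 col=0 char='r'
After 2 (b): row=0 col=0 char='r'
After 3 (w): row=0 col=4 char='g'
After 4 (b): row=0 col=0 char='r'
After 5 (b): row=0 col=0 char='r'
After 6 (b): row=0 col=0 char='r'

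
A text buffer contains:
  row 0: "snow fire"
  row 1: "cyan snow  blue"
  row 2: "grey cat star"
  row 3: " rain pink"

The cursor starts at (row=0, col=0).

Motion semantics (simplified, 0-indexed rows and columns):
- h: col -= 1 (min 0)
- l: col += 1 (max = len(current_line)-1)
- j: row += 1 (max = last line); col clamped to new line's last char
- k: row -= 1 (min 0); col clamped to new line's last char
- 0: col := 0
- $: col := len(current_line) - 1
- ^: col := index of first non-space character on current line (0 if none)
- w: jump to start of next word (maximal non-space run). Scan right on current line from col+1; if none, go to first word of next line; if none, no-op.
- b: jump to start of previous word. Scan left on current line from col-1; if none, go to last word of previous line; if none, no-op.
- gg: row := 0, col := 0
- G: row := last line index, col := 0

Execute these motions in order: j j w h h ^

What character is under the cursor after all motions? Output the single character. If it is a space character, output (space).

After 1 (j): row=1 col=0 char='c'
After 2 (j): row=2 col=0 char='g'
After 3 (w): row=2 col=5 char='c'
After 4 (h): row=2 col=4 char='_'
After 5 (h): row=2 col=3 char='y'
After 6 (^): row=2 col=0 char='g'

Answer: g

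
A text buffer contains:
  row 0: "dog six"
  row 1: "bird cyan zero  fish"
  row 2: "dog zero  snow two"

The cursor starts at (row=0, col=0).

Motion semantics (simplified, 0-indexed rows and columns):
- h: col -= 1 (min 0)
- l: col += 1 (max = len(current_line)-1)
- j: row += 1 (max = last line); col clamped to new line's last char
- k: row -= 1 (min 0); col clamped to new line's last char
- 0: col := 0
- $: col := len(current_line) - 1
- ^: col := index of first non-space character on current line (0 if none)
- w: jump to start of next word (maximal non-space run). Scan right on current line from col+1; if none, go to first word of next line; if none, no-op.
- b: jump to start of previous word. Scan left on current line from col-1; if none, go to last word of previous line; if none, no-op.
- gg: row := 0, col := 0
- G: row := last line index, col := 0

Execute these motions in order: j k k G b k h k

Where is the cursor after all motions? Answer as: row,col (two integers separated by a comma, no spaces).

Answer: 0,5

Derivation:
After 1 (j): row=1 col=0 char='b'
After 2 (k): row=0 col=0 char='d'
After 3 (k): row=0 col=0 char='d'
After 4 (G): row=2 col=0 char='d'
After 5 (b): row=1 col=16 char='f'
After 6 (k): row=0 col=6 char='x'
After 7 (h): row=0 col=5 char='i'
After 8 (k): row=0 col=5 char='i'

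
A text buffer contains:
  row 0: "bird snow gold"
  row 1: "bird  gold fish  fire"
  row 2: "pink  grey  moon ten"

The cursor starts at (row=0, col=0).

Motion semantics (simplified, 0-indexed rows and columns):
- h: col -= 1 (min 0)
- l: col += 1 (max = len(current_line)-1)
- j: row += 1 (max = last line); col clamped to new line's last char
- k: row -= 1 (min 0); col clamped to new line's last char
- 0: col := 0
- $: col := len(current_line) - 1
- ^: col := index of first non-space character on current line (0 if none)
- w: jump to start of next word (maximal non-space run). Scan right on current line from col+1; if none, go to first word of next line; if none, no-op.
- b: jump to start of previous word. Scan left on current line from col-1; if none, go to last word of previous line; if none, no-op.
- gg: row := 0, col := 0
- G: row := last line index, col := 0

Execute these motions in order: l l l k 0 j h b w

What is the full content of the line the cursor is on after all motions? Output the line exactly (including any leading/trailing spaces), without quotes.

Answer: bird  gold fish  fire

Derivation:
After 1 (l): row=0 col=1 char='i'
After 2 (l): row=0 col=2 char='r'
After 3 (l): row=0 col=3 char='d'
After 4 (k): row=0 col=3 char='d'
After 5 (0): row=0 col=0 char='b'
After 6 (j): row=1 col=0 char='b'
After 7 (h): row=1 col=0 char='b'
After 8 (b): row=0 col=10 char='g'
After 9 (w): row=1 col=0 char='b'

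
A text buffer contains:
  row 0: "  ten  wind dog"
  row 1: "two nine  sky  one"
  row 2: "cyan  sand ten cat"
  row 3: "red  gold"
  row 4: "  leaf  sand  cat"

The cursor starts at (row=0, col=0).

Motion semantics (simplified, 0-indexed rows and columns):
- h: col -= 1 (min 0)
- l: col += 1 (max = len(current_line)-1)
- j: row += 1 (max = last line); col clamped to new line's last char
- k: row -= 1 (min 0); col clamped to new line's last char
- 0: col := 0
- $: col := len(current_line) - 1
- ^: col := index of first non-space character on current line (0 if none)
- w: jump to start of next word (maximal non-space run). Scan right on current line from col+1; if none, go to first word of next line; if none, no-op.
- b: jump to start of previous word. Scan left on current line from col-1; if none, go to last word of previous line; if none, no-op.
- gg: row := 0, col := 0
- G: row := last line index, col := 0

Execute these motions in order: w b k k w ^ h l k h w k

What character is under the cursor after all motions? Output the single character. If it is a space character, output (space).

After 1 (w): row=0 col=2 char='t'
After 2 (b): row=0 col=2 char='t'
After 3 (k): row=0 col=2 char='t'
After 4 (k): row=0 col=2 char='t'
After 5 (w): row=0 col=7 char='w'
After 6 (^): row=0 col=2 char='t'
After 7 (h): row=0 col=1 char='_'
After 8 (l): row=0 col=2 char='t'
After 9 (k): row=0 col=2 char='t'
After 10 (h): row=0 col=1 char='_'
After 11 (w): row=0 col=2 char='t'
After 12 (k): row=0 col=2 char='t'

Answer: t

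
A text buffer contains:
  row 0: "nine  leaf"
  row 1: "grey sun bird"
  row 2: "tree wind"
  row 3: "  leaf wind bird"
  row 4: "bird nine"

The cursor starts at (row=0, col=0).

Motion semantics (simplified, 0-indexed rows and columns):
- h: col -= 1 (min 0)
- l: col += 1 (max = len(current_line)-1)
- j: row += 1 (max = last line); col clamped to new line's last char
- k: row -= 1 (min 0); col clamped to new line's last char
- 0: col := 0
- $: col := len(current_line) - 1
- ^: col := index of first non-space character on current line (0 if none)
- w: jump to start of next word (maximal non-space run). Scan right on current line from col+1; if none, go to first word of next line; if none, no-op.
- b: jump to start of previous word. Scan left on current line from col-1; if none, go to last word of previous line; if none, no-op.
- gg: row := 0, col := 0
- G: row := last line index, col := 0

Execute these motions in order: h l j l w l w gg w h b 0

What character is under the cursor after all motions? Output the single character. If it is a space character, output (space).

Answer: n

Derivation:
After 1 (h): row=0 col=0 char='n'
After 2 (l): row=0 col=1 char='i'
After 3 (j): row=1 col=1 char='r'
After 4 (l): row=1 col=2 char='e'
After 5 (w): row=1 col=5 char='s'
After 6 (l): row=1 col=6 char='u'
After 7 (w): row=1 col=9 char='b'
After 8 (gg): row=0 col=0 char='n'
After 9 (w): row=0 col=6 char='l'
After 10 (h): row=0 col=5 char='_'
After 11 (b): row=0 col=0 char='n'
After 12 (0): row=0 col=0 char='n'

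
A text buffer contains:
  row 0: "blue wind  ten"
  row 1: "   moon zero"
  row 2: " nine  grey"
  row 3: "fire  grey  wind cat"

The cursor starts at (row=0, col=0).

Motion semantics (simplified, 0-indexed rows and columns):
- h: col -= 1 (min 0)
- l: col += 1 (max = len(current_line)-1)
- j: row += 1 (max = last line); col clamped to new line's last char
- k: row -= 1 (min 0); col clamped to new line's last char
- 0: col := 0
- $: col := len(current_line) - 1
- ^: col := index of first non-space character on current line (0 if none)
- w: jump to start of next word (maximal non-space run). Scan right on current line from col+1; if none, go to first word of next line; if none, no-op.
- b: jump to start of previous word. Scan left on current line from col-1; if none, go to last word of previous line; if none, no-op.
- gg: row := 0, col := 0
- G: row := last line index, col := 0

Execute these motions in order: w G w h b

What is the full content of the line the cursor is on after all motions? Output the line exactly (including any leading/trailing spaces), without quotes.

After 1 (w): row=0 col=5 char='w'
After 2 (G): row=3 col=0 char='f'
After 3 (w): row=3 col=6 char='g'
After 4 (h): row=3 col=5 char='_'
After 5 (b): row=3 col=0 char='f'

Answer: fire  grey  wind cat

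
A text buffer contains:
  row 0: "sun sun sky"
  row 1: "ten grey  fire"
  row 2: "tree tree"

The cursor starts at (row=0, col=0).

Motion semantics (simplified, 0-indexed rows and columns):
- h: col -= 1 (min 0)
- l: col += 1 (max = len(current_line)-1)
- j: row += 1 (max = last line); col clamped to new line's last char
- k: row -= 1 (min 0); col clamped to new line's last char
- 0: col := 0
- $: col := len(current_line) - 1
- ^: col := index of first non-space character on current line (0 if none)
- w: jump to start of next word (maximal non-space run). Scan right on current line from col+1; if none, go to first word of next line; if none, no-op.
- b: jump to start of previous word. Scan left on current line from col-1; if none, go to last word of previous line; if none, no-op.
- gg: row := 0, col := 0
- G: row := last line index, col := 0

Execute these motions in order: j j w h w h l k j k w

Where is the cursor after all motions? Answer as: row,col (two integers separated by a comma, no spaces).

Answer: 1,10

Derivation:
After 1 (j): row=1 col=0 char='t'
After 2 (j): row=2 col=0 char='t'
After 3 (w): row=2 col=5 char='t'
After 4 (h): row=2 col=4 char='_'
After 5 (w): row=2 col=5 char='t'
After 6 (h): row=2 col=4 char='_'
After 7 (l): row=2 col=5 char='t'
After 8 (k): row=1 col=5 char='r'
After 9 (j): row=2 col=5 char='t'
After 10 (k): row=1 col=5 char='r'
After 11 (w): row=1 col=10 char='f'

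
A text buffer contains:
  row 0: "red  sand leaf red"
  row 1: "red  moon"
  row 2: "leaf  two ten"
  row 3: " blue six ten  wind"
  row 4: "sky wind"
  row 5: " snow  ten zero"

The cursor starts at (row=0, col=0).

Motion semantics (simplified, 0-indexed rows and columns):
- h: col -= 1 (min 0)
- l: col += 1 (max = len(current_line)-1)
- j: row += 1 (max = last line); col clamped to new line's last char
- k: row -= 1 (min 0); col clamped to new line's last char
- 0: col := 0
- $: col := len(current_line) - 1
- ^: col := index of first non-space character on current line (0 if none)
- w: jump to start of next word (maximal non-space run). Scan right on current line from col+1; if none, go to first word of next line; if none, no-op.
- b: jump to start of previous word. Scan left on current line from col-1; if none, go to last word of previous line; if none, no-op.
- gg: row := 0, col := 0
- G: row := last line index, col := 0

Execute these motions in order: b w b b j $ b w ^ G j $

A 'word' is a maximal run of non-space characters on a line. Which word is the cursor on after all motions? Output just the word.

Answer: zero

Derivation:
After 1 (b): row=0 col=0 char='r'
After 2 (w): row=0 col=5 char='s'
After 3 (b): row=0 col=0 char='r'
After 4 (b): row=0 col=0 char='r'
After 5 (j): row=1 col=0 char='r'
After 6 ($): row=1 col=8 char='n'
After 7 (b): row=1 col=5 char='m'
After 8 (w): row=2 col=0 char='l'
After 9 (^): row=2 col=0 char='l'
After 10 (G): row=5 col=0 char='_'
After 11 (j): row=5 col=0 char='_'
After 12 ($): row=5 col=14 char='o'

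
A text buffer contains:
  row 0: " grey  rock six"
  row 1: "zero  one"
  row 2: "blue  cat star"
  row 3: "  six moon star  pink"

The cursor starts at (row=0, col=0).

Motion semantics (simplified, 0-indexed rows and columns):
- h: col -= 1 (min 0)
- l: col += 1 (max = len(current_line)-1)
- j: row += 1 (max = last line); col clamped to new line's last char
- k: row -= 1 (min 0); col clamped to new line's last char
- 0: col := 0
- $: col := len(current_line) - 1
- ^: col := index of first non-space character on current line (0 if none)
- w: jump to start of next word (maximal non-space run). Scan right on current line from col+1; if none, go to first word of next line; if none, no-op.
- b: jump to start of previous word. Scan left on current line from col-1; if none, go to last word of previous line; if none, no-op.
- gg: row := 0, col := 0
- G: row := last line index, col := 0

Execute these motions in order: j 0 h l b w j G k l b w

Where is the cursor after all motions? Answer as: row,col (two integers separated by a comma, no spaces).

After 1 (j): row=1 col=0 char='z'
After 2 (0): row=1 col=0 char='z'
After 3 (h): row=1 col=0 char='z'
After 4 (l): row=1 col=1 char='e'
After 5 (b): row=1 col=0 char='z'
After 6 (w): row=1 col=6 char='o'
After 7 (j): row=2 col=6 char='c'
After 8 (G): row=3 col=0 char='_'
After 9 (k): row=2 col=0 char='b'
After 10 (l): row=2 col=1 char='l'
After 11 (b): row=2 col=0 char='b'
After 12 (w): row=2 col=6 char='c'

Answer: 2,6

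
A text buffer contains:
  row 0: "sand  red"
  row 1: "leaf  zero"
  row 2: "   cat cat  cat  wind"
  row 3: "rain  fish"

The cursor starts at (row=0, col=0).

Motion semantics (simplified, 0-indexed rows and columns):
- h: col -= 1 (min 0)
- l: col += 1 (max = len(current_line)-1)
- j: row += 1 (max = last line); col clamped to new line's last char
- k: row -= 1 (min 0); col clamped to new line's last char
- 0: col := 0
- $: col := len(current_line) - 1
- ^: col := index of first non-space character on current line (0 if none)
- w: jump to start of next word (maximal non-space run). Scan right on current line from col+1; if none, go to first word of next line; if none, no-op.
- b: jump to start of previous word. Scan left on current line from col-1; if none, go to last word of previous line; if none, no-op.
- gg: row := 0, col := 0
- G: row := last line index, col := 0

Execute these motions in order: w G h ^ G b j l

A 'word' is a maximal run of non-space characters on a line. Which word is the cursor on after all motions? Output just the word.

After 1 (w): row=0 col=6 char='r'
After 2 (G): row=3 col=0 char='r'
After 3 (h): row=3 col=0 char='r'
After 4 (^): row=3 col=0 char='r'
After 5 (G): row=3 col=0 char='r'
After 6 (b): row=2 col=17 char='w'
After 7 (j): row=3 col=9 char='h'
After 8 (l): row=3 col=9 char='h'

Answer: fish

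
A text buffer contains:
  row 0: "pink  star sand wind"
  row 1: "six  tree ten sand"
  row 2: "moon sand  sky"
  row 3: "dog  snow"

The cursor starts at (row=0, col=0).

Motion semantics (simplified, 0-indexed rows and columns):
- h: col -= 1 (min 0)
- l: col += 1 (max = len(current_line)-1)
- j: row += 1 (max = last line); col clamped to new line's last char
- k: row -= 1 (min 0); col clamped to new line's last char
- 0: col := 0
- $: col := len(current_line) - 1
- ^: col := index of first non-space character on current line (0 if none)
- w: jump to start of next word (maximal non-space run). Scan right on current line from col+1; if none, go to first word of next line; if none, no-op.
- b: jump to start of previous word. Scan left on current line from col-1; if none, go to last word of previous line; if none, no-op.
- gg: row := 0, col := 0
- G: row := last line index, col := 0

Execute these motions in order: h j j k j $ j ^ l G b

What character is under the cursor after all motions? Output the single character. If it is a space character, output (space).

After 1 (h): row=0 col=0 char='p'
After 2 (j): row=1 col=0 char='s'
After 3 (j): row=2 col=0 char='m'
After 4 (k): row=1 col=0 char='s'
After 5 (j): row=2 col=0 char='m'
After 6 ($): row=2 col=13 char='y'
After 7 (j): row=3 col=8 char='w'
After 8 (^): row=3 col=0 char='d'
After 9 (l): row=3 col=1 char='o'
After 10 (G): row=3 col=0 char='d'
After 11 (b): row=2 col=11 char='s'

Answer: s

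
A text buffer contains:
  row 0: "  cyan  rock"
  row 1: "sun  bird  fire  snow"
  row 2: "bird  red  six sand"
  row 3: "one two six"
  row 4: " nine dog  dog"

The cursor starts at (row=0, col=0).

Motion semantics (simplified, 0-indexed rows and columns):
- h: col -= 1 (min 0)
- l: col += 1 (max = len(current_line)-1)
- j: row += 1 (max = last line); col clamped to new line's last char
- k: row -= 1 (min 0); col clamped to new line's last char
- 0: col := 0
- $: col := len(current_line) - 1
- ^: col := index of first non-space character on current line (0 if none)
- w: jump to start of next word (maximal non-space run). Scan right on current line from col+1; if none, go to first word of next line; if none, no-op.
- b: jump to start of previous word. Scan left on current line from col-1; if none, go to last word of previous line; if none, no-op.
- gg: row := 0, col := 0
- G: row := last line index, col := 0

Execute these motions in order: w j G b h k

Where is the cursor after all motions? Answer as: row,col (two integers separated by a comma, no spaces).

Answer: 2,7

Derivation:
After 1 (w): row=0 col=2 char='c'
After 2 (j): row=1 col=2 char='n'
After 3 (G): row=4 col=0 char='_'
After 4 (b): row=3 col=8 char='s'
After 5 (h): row=3 col=7 char='_'
After 6 (k): row=2 col=7 char='e'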